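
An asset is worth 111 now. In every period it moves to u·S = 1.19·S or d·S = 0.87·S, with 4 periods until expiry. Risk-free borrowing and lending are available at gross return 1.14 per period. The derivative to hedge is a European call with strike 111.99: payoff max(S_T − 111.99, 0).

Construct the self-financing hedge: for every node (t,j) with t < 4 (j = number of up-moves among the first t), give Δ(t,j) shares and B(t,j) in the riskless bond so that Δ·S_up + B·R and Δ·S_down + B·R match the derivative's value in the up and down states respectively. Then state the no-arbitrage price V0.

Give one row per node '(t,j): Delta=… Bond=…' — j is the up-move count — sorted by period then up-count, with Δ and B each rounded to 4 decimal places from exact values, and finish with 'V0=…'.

No-arbitrage ⇒ martingale measure with p* = (R−d)/(u−d) = 0.8437.
Terminal values V(4,·): V(4,0)=0.0000, V(4,1)=0.0000, V(4,2)=6.9849, V(4,3)=50.7458, V(4,4)=110.6027
Node (3,0) S=73.0938: V=(p*·0.0000+(1−p*)·0.0000)/1.14=0.0000; Δ=(0.0000−0.0000)/(86.9817−63.5916)=0.0000; B=V−Δ·S=0.0000
Node (3,1) S=99.9789: V=(p*·6.9849+(1−p*)·0.0000)/1.14=5.1698; Δ=(6.9849−0.0000)/(118.9749−86.9817)=0.2183; B=V−Δ·S=-16.6581
Node (3,2) S=136.7528: V=(p*·50.7458+(1−p*)·6.9849)/1.14=38.5159; Δ=(50.7458−6.9849)/(162.7358−118.9749)=1.0000; B=V−Δ·S=-98.2368
Node (3,3) S=187.0526: V=(p*·110.6027+(1−p*)·50.7458)/1.14=88.8158; Δ=(110.6027−50.7458)/(222.5927−162.7358)=1.0000; B=V−Δ·S=-98.2368
Node (2,0) S=84.0159: V=(p*·5.1698+(1−p*)·0.0000)/1.14=3.8263; Δ=(5.1698−0.0000)/(99.9789−73.0938)=0.1923; B=V−Δ·S=-12.3292
Node (2,1) S=114.9183: V=(p*·38.5159+(1−p*)·5.1698)/1.14=29.2154; Δ=(38.5159−5.1698)/(136.7528−99.9789)=0.9068; B=V−Δ·S=-74.9914
Node (2,2) S=157.1871: V=(p*·88.8158+(1−p*)·38.5159)/1.14=71.0144; Δ=(88.8158−38.5159)/(187.0526−136.7528)=1.0000; B=V−Δ·S=-86.1727
Node (1,0) S=96.5700: V=(p*·29.2154+(1−p*)·3.8263)/1.14=22.1477; Δ=(29.2154−3.8263)/(114.9183−84.0159)=0.8216; B=V−Δ·S=-57.1933
Node (1,1) S=132.0900: V=(p*·71.0144+(1−p*)·29.2154)/1.14=56.5643; Δ=(71.0144−29.2154)/(157.1871−114.9183)=0.9889; B=V−Δ·S=-74.0575
Node (0,0) S=111.0000: V=(p*·56.5643+(1−p*)·22.1477)/1.14=44.9006; Δ=(56.5643−22.1477)/(132.0900−96.5700)=0.9689; B=V−Δ·S=-62.6513
Root portfolio cost Δ·111+B reproduces V0=44.9006.

(0,0): Delta=0.9689 Bond=-62.6513
(1,0): Delta=0.8216 Bond=-57.1933
(1,1): Delta=0.9889 Bond=-74.0575
(2,0): Delta=0.1923 Bond=-12.3292
(2,1): Delta=0.9068 Bond=-74.9914
(2,2): Delta=1.0000 Bond=-86.1727
(3,0): Delta=0.0000 Bond=0.0000
(3,1): Delta=0.2183 Bond=-16.6581
(3,2): Delta=1.0000 Bond=-98.2368
(3,3): Delta=1.0000 Bond=-98.2368
V0=44.9006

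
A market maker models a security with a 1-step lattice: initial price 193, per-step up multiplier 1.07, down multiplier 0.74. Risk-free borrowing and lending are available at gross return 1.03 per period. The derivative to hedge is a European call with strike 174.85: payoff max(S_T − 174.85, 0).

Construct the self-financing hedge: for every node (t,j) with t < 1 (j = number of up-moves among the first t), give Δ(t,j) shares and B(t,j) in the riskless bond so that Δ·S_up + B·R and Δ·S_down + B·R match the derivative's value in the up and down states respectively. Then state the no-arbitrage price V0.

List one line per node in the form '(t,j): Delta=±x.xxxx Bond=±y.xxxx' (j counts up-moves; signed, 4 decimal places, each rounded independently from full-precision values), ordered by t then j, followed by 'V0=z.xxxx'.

(0,0): Delta=0.4971 Bond=-68.9273
V0=27.0121

Risk-neutral probability p* = (R−d)/(u−d) = (1.03−0.74)/(1.07−0.74) = 0.8788.
Terminal payoffs: V(1,0)=0.0000, V(1,1)=31.6600
Node (0,0) S=193.0000: V=(p*·31.6600+(1−p*)·0.0000)/1.03=27.0121; Δ=(31.6600−0.0000)/(206.5100−142.8200)=0.4971; B=V−Δ·S=-68.9273
Check: Δ(0,0)·S0 + B(0,0) = 27.0121 = V0.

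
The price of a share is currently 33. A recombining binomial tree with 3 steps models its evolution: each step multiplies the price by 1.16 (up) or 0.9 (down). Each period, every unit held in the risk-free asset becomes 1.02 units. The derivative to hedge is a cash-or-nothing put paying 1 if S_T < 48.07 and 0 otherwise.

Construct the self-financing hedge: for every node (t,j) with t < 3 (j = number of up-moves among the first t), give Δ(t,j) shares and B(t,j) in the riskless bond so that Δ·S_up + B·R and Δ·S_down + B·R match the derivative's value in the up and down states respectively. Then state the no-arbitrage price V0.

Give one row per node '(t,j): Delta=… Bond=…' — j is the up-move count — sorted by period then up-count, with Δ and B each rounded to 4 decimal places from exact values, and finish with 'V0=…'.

(0,0): Delta=-0.0239 Bond=1.6372
(1,0): Delta=0.0000 Bond=0.9612
(1,1): Delta=-0.0455 Bond=2.4968
(2,0): Delta=0.0000 Bond=0.9804
(2,1): Delta=0.0000 Bond=0.9804
(2,2): Delta=-0.0866 Bond=4.3741
V0=0.8497

Since d<R<u, set p* = (R−d)/(u−d) = 0.4615; price each node as the discounted p*-expectation of its children.
Payoff layer (t=3): V(3,0)=1.0000, V(3,1)=1.0000, V(3,2)=1.0000, V(3,3)=0.0000
(2,0): S=26.7300. Δ = (V_up−V_dn)/(S_up−S_dn) = (1.0000−1.0000)/(31.0068−24.0570) = 0.0000. V = [p*·1.0000 + (1−p*)·1.0000]/1.02 = 0.9804. B = V − Δ·S = 0.9804.
(2,1): S=34.4520. Δ = (V_up−V_dn)/(S_up−S_dn) = (1.0000−1.0000)/(39.9643−31.0068) = 0.0000. V = [p*·1.0000 + (1−p*)·1.0000]/1.02 = 0.9804. B = V − Δ·S = 0.9804.
(2,2): S=44.4048. Δ = (V_up−V_dn)/(S_up−S_dn) = (0.0000−1.0000)/(51.5096−39.9643) = -0.0866. V = [p*·0.0000 + (1−p*)·1.0000]/1.02 = 0.5279. B = V − Δ·S = 4.3741.
(1,0): S=29.7000. Δ = (V_up−V_dn)/(S_up−S_dn) = (0.9804−0.9804)/(34.4520−26.7300) = 0.0000. V = [p*·0.9804 + (1−p*)·0.9804]/1.02 = 0.9612. B = V − Δ·S = 0.9612.
(1,1): S=38.2800. Δ = (V_up−V_dn)/(S_up−S_dn) = (0.5279−0.9804)/(44.4048−34.4520) = -0.0455. V = [p*·0.5279 + (1−p*)·0.9804]/1.02 = 0.7564. B = V − Δ·S = 2.4968.
(0,0): S=33.0000. Δ = (V_up−V_dn)/(S_up−S_dn) = (0.7564−0.9612)/(38.2800−29.7000) = -0.0239. V = [p*·0.7564 + (1−p*)·0.9612]/1.02 = 0.8497. B = V − Δ·S = 1.6372.
Check: Δ(0,0)·S0 + B(0,0) = 0.8497 = V0.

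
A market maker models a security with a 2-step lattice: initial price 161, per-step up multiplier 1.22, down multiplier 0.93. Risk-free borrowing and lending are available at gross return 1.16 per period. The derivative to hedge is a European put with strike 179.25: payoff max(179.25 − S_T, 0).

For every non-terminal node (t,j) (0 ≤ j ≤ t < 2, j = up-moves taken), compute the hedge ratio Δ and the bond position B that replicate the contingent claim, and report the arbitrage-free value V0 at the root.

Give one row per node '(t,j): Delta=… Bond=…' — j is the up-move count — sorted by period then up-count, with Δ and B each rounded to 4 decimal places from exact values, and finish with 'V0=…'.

(0,0): Delta=-0.1528 Bond=25.8744
(1,0): Delta=-0.9212 Bond=145.0694
(1,1): Delta=0.0000 Bond=0.0000
V0=1.2725

Risk-neutral probability p* = (R−d)/(u−d) = (1.16−0.93)/(1.22−0.93) = 0.7931.
Terminal payoffs: V(2,0)=40.0011, V(2,1)=0.0000, V(2,2)=0.0000
Node (1,0) S=149.7300: V=(p*·0.0000+(1−p*)·40.0011)/1.16=7.1346; Δ=(0.0000−40.0011)/(182.6706−139.2489)=-0.9212; B=V−Δ·S=145.0694
Node (1,1) S=196.4200: V=(p*·0.0000+(1−p*)·0.0000)/1.16=0.0000; Δ=(0.0000−0.0000)/(239.6324−182.6706)=0.0000; B=V−Δ·S=0.0000
Node (0,0) S=161.0000: V=(p*·0.0000+(1−p*)·7.1346)/1.16=1.2725; Δ=(0.0000−7.1346)/(196.4200−149.7300)=-0.1528; B=V−Δ·S=25.8744
The time-0 hedge costs 1.2725, which is the no-arbitrage price.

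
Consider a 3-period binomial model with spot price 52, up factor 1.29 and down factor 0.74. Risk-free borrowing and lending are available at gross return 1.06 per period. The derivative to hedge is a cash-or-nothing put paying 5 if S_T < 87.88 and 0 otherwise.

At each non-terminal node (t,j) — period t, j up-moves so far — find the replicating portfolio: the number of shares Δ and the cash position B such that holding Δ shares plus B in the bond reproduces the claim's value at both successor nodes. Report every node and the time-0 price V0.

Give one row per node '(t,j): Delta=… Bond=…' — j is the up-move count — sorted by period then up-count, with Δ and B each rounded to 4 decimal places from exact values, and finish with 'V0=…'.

(0,0): Delta=-0.0527 Bond=6.1101
(1,0): Delta=0.0000 Bond=4.4500
(1,1): Delta=-0.0744 Bond=7.9335
(2,0): Delta=0.0000 Bond=4.7170
(2,1): Delta=0.0000 Bond=4.7170
(2,2): Delta=-0.1051 Bond=11.0635
V0=3.3713

Risk-neutral probability p* = (R−d)/(u−d) = (1.06−0.74)/(1.29−0.74) = 0.5818.
Terminal payoffs: V(3,0)=5.0000, V(3,1)=5.0000, V(3,2)=5.0000, V(3,3)=0.0000
Node (2,0) S=28.4752: V=(p*·5.0000+(1−p*)·5.0000)/1.06=4.7170; Δ=(5.0000−5.0000)/(36.7330−21.0716)=0.0000; B=V−Δ·S=4.7170
Node (2,1) S=49.6392: V=(p*·5.0000+(1−p*)·5.0000)/1.06=4.7170; Δ=(5.0000−5.0000)/(64.0346−36.7330)=0.0000; B=V−Δ·S=4.7170
Node (2,2) S=86.5332: V=(p*·0.0000+(1−p*)·5.0000)/1.06=1.9726; Δ=(0.0000−5.0000)/(111.6278−64.0346)=-0.1051; B=V−Δ·S=11.0635
Node (1,0) S=38.4800: V=(p*·4.7170+(1−p*)·4.7170)/1.06=4.4500; Δ=(4.7170−4.7170)/(49.6392−28.4752)=0.0000; B=V−Δ·S=4.4500
Node (1,1) S=67.0800: V=(p*·1.9726+(1−p*)·4.7170)/1.06=2.9436; Δ=(1.9726−4.7170)/(86.5332−49.6392)=-0.0744; B=V−Δ·S=7.9335
Node (0,0) S=52.0000: V=(p*·2.9436+(1−p*)·4.4500)/1.06=3.3713; Δ=(2.9436−4.4500)/(67.0800−38.4800)=-0.0527; B=V−Δ·S=6.1101
Root portfolio cost Δ·52+B reproduces V0=3.3713.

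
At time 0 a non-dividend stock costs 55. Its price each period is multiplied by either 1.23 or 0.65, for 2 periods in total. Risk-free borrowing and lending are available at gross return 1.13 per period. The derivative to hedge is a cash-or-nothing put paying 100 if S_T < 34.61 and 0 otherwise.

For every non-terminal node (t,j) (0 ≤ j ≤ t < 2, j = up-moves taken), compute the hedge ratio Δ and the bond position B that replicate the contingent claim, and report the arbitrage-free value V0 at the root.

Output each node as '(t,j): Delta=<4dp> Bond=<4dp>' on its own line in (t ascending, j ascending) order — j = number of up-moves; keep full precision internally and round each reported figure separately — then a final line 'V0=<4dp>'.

The replicating-portfolio and risk-neutral prices coincide; use p* = (1.13−0.65)/(1.23−0.65) = 0.8276 for the latter.
Terminal payoffs: V(2,0)=100.0000, V(2,1)=0.0000, V(2,2)=0.0000
(1,0): S=35.7500. Δ = (V_up−V_dn)/(S_up−S_dn) = (0.0000−100.0000)/(43.9725−23.2375) = -4.8228. V = [p*·0.0000 + (1−p*)·100.0000]/1.13 = 15.2579. B = V − Δ·S = 187.6717.
(1,1): S=67.6500. Δ = (V_up−V_dn)/(S_up−S_dn) = (0.0000−0.0000)/(83.2095−43.9725) = 0.0000. V = [p*·0.0000 + (1−p*)·0.0000]/1.13 = 0.0000. B = V − Δ·S = 0.0000.
(0,0): S=55.0000. Δ = (V_up−V_dn)/(S_up−S_dn) = (0.0000−15.2579)/(67.6500−35.7500) = -0.4783. V = [p*·0.0000 + (1−p*)·15.2579]/1.13 = 2.3280. B = V − Δ·S = 28.6347.
Self-financing check: at every node Δ·S+B equals the discounted successor values.

(0,0): Delta=-0.4783 Bond=28.6347
(1,0): Delta=-4.8228 Bond=187.6717
(1,1): Delta=0.0000 Bond=0.0000
V0=2.3280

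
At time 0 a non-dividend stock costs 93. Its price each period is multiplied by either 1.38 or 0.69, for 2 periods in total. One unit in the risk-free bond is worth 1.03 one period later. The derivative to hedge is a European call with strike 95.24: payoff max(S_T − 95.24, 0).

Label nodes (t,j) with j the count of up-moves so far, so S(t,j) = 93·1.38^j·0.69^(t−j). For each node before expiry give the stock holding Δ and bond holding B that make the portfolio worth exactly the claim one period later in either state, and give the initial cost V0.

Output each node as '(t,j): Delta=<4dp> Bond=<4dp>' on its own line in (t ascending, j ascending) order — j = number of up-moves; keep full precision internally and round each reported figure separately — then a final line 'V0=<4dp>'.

Risk-neutral probability p* = (R−d)/(u−d) = (1.03−0.69)/(1.38−0.69) = 0.4928.
Terminal payoffs: V(2,0)=0.0000, V(2,1)=0.0000, V(2,2)=81.8692
Node (1,0) S=64.1700: V=(p*·0.0000+(1−p*)·0.0000)/1.03=0.0000; Δ=(0.0000−0.0000)/(88.5546−44.2773)=0.0000; B=V−Δ·S=0.0000
Node (1,1) S=128.3400: V=(p*·81.8692+(1−p*)·0.0000)/1.03=39.1664; Δ=(81.8692−0.0000)/(177.1092−88.5546)=0.9245; B=V−Δ·S=-79.4847
Node (0,0) S=93.0000: V=(p*·39.1664+(1−p*)·0.0000)/1.03=18.7372; Δ=(39.1664−0.0000)/(128.3400−64.1700)=0.6104; B=V−Δ·S=-38.0256
Check: Δ(0,0)·S0 + B(0,0) = 18.7372 = V0.

(0,0): Delta=0.6104 Bond=-38.0256
(1,0): Delta=0.0000 Bond=0.0000
(1,1): Delta=0.9245 Bond=-79.4847
V0=18.7372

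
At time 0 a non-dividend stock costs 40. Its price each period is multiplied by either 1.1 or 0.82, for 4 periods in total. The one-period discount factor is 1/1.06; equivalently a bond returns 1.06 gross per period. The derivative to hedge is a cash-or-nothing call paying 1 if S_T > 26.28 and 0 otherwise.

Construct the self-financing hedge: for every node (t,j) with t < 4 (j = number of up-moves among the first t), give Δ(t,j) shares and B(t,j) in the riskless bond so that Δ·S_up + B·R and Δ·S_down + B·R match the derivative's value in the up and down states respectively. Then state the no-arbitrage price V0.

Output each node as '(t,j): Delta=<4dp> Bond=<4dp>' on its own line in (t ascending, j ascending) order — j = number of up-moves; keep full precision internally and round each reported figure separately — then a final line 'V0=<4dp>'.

(0,0): Delta=0.0039 Bond=0.6265
(1,0): Delta=0.0237 Bond=0.0147
(1,1): Delta=0.0015 Bond=0.7723
(2,0): Delta=0.1074 Bond=-2.2341
(2,1): Delta=0.0133 Bond=0.3905
(2,2): Delta=0.0000 Bond=0.8900
(3,0): Delta=0.0000 Bond=0.0000
(3,1): Delta=0.1207 Bond=-2.7628
(3,2): Delta=0.0000 Bond=0.9434
(3,3): Delta=0.0000 Bond=0.9434
V0=0.7838

Since d<R<u, set p* = (R−d)/(u−d) = 0.8571; price each node as the discounted p*-expectation of its children.
At expiry t=4: V(4,0)=0.0000, V(4,1)=0.0000, V(4,2)=1.0000, V(4,3)=1.0000, V(4,4)=1.0000
  t=3,j=0: stock 22.0547 → up 24.2602 (V=0.0000), down 18.0849 (V=0.0000). Price 0.0000; hedge Δ=0.0000, bond B=0.0000.
  t=3,j=1: stock 29.5856 → up 32.5442 (V=1.0000), down 24.2602 (V=0.0000). Price 0.8086; hedge Δ=0.1207, bond B=-2.7628.
  t=3,j=2: stock 39.6880 → up 43.6568 (V=1.0000), down 32.5442 (V=1.0000). Price 0.9434; hedge Δ=0.0000, bond B=0.9434.
  t=3,j=3: stock 53.2400 → up 58.5640 (V=1.0000), down 43.6568 (V=1.0000). Price 0.9434; hedge Δ=0.0000, bond B=0.9434.
  t=2,j=0: stock 26.8960 → up 29.5856 (V=0.8086), down 22.0547 (V=0.0000). Price 0.6539; hedge Δ=0.1074, bond B=-2.2341.
  t=2,j=1: stock 36.0800 → up 39.6880 (V=0.9434), down 29.5856 (V=0.8086). Price 0.8718; hedge Δ=0.0133, bond B=0.3905.
  t=2,j=2: stock 48.4000 → up 53.2400 (V=0.9434), down 39.6880 (V=0.9434). Price 0.8900; hedge Δ=0.0000, bond B=0.8900.
  t=1,j=0: stock 32.8000 → up 36.0800 (V=0.8718), down 26.8960 (V=0.6539). Price 0.7931; hedge Δ=0.0237, bond B=0.0147.
  t=1,j=1: stock 44.0000 → up 48.4000 (V=0.8900), down 36.0800 (V=0.8718). Price 0.8372; hedge Δ=0.0015, bond B=0.7723.
  t=0,j=0: stock 40.0000 → up 44.0000 (V=0.8372), down 32.8000 (V=0.7931). Price 0.7838; hedge Δ=0.0039, bond B=0.6265.
Each (Δ,B) replicates both successor values, so the strategy is self-financing and V0 is arbitrage-free.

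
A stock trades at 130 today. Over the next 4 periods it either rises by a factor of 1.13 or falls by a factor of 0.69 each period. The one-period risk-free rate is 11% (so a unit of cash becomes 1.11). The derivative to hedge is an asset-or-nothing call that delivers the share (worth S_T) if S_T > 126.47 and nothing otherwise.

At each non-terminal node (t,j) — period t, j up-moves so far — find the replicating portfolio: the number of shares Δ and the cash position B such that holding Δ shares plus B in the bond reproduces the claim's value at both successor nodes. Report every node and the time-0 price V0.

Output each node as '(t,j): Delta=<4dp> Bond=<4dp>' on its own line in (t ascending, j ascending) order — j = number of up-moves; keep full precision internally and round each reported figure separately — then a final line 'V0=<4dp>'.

(0,0): Delta=1.1232 Bond=-16.6121
(1,0): Delta=2.4251 Bond=-135.2224
(1,1): Delta=1.0853 Bond=-12.8783
(2,0): Delta=0.0000 Bond=0.0000
(2,1): Delta=2.4956 Bond=-157.2443
(2,2): Delta=1.0443 Bond=-7.4878
(3,0): Delta=0.0000 Bond=0.0000
(3,1): Delta=0.0000 Bond=0.0000
(3,2): Delta=2.5682 Bond=-182.8526
(3,3): Delta=1.0000 Bond=0.0000
V0=129.4005

No-arbitrage ⇒ martingale measure with p* = (R−d)/(u−d) = 0.9545.
Terminal values V(4,·): V(4,0)=0.0000, V(4,1)=0.0000, V(4,2)=0.0000, V(4,3)=129.4279, V(4,4)=211.9616
  t=3,j=0: stock 42.7062 → up 48.2580 (V=0.0000), down 29.4673 (V=0.0000). Price 0.0000; hedge Δ=0.0000, bond B=0.0000.
  t=3,j=1: stock 69.9391 → up 79.0312 (V=0.0000), down 48.2580 (V=0.0000). Price 0.0000; hedge Δ=0.0000, bond B=0.0000.
  t=3,j=2: stock 114.5379 → up 129.4279 (V=129.4279), down 79.0312 (V=0.0000). Price 111.3016; hedge Δ=2.5682, bond B=-182.8526.
  t=3,j=3: stock 187.5766 → up 211.9616 (V=211.9616), down 129.4279 (V=129.4279). Price 187.5766; hedge Δ=1.0000, bond B=0.0000.
  t=2,j=0: stock 61.8930 → up 69.9391 (V=0.0000), down 42.7062 (V=0.0000). Price 0.0000; hedge Δ=0.0000, bond B=0.0000.
  t=2,j=1: stock 101.3610 → up 114.5379 (V=111.3016), down 69.9391 (V=0.0000). Price 95.7139; hedge Δ=2.4956, bond B=-157.2443.
  t=2,j=2: stock 165.9970 → up 187.5766 (V=187.5766), down 114.5379 (V=111.3016). Price 165.8645; hedge Δ=1.0443, bond B=-7.4878.
  t=1,j=0: stock 89.7000 → up 101.3610 (V=95.7139), down 61.8930 (V=0.0000). Price 82.3093; hedge Δ=2.4251, bond B=-135.2224.
  t=1,j=1: stock 146.9000 → up 165.9970 (V=165.8645), down 101.3610 (V=95.7139). Price 146.5548; hedge Δ=1.0853, bond B=-12.8783.
  t=0,j=0: stock 130.0000 → up 146.9000 (V=146.5548), down 89.7000 (V=82.3093). Price 129.4005; hedge Δ=1.1232, bond B=-16.6121.
Root portfolio cost Δ·130+B reproduces V0=129.4005.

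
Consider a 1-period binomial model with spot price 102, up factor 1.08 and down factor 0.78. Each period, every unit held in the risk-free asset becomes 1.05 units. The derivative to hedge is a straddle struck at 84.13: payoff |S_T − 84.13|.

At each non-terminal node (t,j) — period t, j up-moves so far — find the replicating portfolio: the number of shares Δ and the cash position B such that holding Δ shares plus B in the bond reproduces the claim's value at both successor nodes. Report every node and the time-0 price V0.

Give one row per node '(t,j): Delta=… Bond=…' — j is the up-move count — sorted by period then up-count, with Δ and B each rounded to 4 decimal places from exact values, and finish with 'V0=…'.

Since d<R<u, set p* = (R−d)/(u−d) = 0.9000; price each node as the discounted p*-expectation of its children.
Terminal payoffs: V(1,0)=4.5700, V(1,1)=26.0300
(0,0): S=102.0000. Δ = (V_up−V_dn)/(S_up−S_dn) = (26.0300−4.5700)/(110.1600−79.5600) = 0.7013. V = [p*·26.0300 + (1−p*)·4.5700]/1.05 = 22.7467. B = V − Δ·S = -48.7867.
Each (Δ,B) replicates both successor values, so the strategy is self-financing and V0 is arbitrage-free.

(0,0): Delta=0.7013 Bond=-48.7867
V0=22.7467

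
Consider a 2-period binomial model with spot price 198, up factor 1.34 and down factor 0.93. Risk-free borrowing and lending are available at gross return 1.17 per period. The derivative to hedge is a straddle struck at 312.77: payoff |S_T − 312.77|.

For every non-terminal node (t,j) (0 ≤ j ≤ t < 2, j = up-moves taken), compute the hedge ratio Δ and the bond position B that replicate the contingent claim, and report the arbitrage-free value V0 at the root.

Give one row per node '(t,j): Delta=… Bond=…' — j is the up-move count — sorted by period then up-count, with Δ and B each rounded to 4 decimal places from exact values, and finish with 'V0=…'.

(0,0): Delta=-0.4730 Bond=145.5339
(1,0): Delta=-1.0000 Bond=267.3248
(1,1): Delta=-0.2139 Bond=101.5308
V0=51.8889

Risk-neutral probability p* = (R−d)/(u−d) = (1.17−0.93)/(1.34−0.93) = 0.5854.
Payoff layer (t=2): V(2,0)=141.5198, V(2,1)=66.0224, V(2,2)=42.7588
Node (1,0) S=184.1400: V=(p*·66.0224+(1−p*)·141.5198)/1.17=83.1848; Δ=(66.0224−141.5198)/(246.7476−171.2502)=-1.0000; B=V−Δ·S=267.3248
Node (1,1) S=265.3200: V=(p*·42.7588+(1−p*)·66.0224)/1.17=44.7903; Δ=(42.7588−66.0224)/(355.5288−246.7476)=-0.2139; B=V−Δ·S=101.5308
Node (0,0) S=198.0000: V=(p*·44.7903+(1−p*)·83.1848)/1.17=51.8889; Δ=(44.7903−83.1848)/(265.3200−184.1400)=-0.4730; B=V−Δ·S=145.5339
Self-financing check: at every node Δ·S+B equals the discounted successor values.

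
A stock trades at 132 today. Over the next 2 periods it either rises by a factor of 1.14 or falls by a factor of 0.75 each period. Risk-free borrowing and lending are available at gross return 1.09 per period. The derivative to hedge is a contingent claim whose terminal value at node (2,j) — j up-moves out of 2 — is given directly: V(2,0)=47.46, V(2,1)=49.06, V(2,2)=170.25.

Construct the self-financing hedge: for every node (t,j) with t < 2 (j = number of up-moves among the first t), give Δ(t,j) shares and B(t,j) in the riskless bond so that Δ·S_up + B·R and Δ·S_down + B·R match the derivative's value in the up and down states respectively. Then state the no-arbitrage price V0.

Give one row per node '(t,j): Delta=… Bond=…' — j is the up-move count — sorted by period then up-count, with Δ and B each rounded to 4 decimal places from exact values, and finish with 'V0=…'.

Risk-neutral probability p* = (R−d)/(u−d) = (1.09−0.75)/(1.14−0.75) = 0.8718.
Terminal payoffs: V(2,0)=47.4600, V(2,1)=49.0600, V(2,2)=170.2500
(1,0): S=99.0000. Δ = (V_up−V_dn)/(S_up−S_dn) = (49.0600−47.4600)/(112.8600−74.2500) = 0.0414. V = [p*·49.0600 + (1−p*)·47.4600]/1.09 = 44.8210. B = V − Δ·S = 40.7184.
(1,1): S=150.4800. Δ = (V_up−V_dn)/(S_up−S_dn) = (170.2500−49.0600)/(171.5472−112.8600) = 2.0650. V = [p*·170.2500 + (1−p*)·49.0600]/1.09 = 141.9384. B = V − Δ·S = -168.8052.
(0,0): S=132.0000. Δ = (V_up−V_dn)/(S_up−S_dn) = (141.9384−44.8210)/(150.4800−99.0000) = 1.8865. V = [p*·141.9384 + (1−p*)·44.8210]/1.09 = 118.7958. B = V − Δ·S = -130.2231.
Check: Δ(0,0)·S0 + B(0,0) = 118.7958 = V0.

(0,0): Delta=1.8865 Bond=-130.2231
(1,0): Delta=0.0414 Bond=40.7184
(1,1): Delta=2.0650 Bond=-168.8052
V0=118.7958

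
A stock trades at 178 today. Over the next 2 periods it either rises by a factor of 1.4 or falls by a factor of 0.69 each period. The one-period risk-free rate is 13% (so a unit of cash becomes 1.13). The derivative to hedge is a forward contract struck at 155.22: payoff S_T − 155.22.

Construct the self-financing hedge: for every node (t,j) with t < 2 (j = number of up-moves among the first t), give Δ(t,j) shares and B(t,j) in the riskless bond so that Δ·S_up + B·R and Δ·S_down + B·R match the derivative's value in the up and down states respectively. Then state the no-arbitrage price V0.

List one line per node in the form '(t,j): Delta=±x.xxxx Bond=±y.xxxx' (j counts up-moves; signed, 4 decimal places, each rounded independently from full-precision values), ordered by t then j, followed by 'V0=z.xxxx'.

The replicating-portfolio and risk-neutral prices coincide; use p* = (1.13−0.69)/(1.4−0.69) = 0.6197 for the latter.
Terminal values V(2,·): V(2,0)=-70.4742, V(2,1)=16.7280, V(2,2)=193.6600
(1,0): S=122.8200. Δ = (V_up−V_dn)/(S_up−S_dn) = (16.7280−-70.4742)/(171.9480−84.7458) = 1.0000. V = [p*·16.7280 + (1−p*)·-70.4742]/1.13 = -14.5428. B = V − Δ·S = -137.3628.
(1,1): S=249.2000. Δ = (V_up−V_dn)/(S_up−S_dn) = (193.6600−16.7280)/(348.8800−171.9480) = 1.0000. V = [p*·193.6600 + (1−p*)·16.7280]/1.13 = 111.8372. B = V − Δ·S = -137.3628.
(0,0): S=178.0000. Δ = (V_up−V_dn)/(S_up−S_dn) = (111.8372−-14.5428)/(249.2000−122.8200) = 1.0000. V = [p*·111.8372 + (1−p*)·-14.5428]/1.13 = 56.4400. B = V − Δ·S = -121.5600.
Root portfolio cost Δ·178+B reproduces V0=56.4400.

(0,0): Delta=1.0000 Bond=-121.5600
(1,0): Delta=1.0000 Bond=-137.3628
(1,1): Delta=1.0000 Bond=-137.3628
V0=56.4400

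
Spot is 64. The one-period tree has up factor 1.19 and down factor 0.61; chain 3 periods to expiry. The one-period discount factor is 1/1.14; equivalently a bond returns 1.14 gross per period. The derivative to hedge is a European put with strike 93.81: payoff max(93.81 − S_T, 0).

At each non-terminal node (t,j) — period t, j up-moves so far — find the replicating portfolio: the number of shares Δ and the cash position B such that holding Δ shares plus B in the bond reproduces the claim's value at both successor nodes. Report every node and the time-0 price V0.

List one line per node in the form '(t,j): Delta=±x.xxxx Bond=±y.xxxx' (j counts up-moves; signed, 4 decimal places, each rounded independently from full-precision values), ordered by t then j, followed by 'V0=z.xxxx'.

Under the risk-neutral measure, an up-move has probability p* = (R−d)/(u−d) = 0.9138 and values discount at R = 1.14.
Terminal values V(3,·): V(3,0)=79.2832, V(3,1)=65.4709, V(3,2)=38.5255, V(3,3)=0.0000
Node (2,0) S=23.8144: V=(p*·65.4709+(1−p*)·79.2832)/1.14=58.4751; Δ=(65.4709−79.2832)/(28.3391−14.5268)=-1.0000; B=V−Δ·S=82.2895
Node (2,1) S=46.4576: V=(p*·38.5255+(1−p*)·65.4709)/1.14=35.8319; Δ=(38.5255−65.4709)/(55.2845−28.3391)=-1.0000; B=V−Δ·S=82.2895
Node (2,2) S=90.6304: V=(p*·0.0000+(1−p*)·38.5255)/1.14=2.9133; Δ=(0.0000−38.5255)/(107.8502−55.2845)=-0.7329; B=V−Δ·S=69.3365
Node (1,0) S=39.0400: V=(p*·35.8319+(1−p*)·58.4751)/1.14=33.1437; Δ=(35.8319−58.4751)/(46.4576−23.8144)=-1.0000; B=V−Δ·S=72.1837
Node (1,1) S=76.1600: V=(p*·2.9133+(1−p*)·35.8319)/1.14=5.0448; Δ=(2.9133−35.8319)/(90.6304−46.4576)=-0.7452; B=V−Δ·S=61.8010
Node (0,0) S=64.0000: V=(p*·5.0448+(1−p*)·33.1437)/1.14=6.5501; Δ=(5.0448−33.1437)/(76.1600−39.0400)=-0.7570; B=V−Δ·S=54.9965
Each (Δ,B) replicates both successor values, so the strategy is self-financing and V0 is arbitrage-free.

(0,0): Delta=-0.7570 Bond=54.9965
(1,0): Delta=-1.0000 Bond=72.1837
(1,1): Delta=-0.7452 Bond=61.8010
(2,0): Delta=-1.0000 Bond=82.2895
(2,1): Delta=-1.0000 Bond=82.2895
(2,2): Delta=-0.7329 Bond=69.3365
V0=6.5501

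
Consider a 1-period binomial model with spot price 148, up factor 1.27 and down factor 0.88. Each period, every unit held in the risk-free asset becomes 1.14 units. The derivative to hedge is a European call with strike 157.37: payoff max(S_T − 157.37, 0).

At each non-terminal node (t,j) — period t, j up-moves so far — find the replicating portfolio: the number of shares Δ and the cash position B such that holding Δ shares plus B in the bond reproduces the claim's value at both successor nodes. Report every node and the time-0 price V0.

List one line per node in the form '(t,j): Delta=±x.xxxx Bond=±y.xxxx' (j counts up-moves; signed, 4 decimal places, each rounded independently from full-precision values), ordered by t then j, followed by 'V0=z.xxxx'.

No-arbitrage ⇒ martingale measure with p* = (R−d)/(u−d) = 0.6667.
Terminal values V(1,·): V(1,0)=0.0000, V(1,1)=30.5900
Node (0,0) S=148.0000: V=(p*·30.5900+(1−p*)·0.0000)/1.14=17.8889; Δ=(30.5900−0.0000)/(187.9600−130.2400)=0.5300; B=V−Δ·S=-60.5470
Each (Δ,B) replicates both successor values, so the strategy is self-financing and V0 is arbitrage-free.

(0,0): Delta=0.5300 Bond=-60.5470
V0=17.8889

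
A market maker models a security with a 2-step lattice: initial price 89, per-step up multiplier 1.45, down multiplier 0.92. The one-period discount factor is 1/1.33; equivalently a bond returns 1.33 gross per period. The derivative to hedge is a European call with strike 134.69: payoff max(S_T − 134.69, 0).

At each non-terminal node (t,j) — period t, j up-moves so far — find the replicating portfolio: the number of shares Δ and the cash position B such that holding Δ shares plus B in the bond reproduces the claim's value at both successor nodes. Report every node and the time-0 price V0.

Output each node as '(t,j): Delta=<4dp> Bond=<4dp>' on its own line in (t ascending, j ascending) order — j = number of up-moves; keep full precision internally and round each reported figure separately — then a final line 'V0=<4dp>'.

(0,0): Delta=0.6465 Bond=-39.8031
(1,0): Delta=0.0000 Bond=0.0000
(1,1): Delta=0.7666 Bond=-68.4323
V0=17.7384

No-arbitrage ⇒ martingale measure with p* = (R−d)/(u−d) = 0.7736.
Terminal payoffs: V(2,0)=0.0000, V(2,1)=0.0000, V(2,2)=52.4325
Node (1,0) S=81.8800: V=(p*·0.0000+(1−p*)·0.0000)/1.33=0.0000; Δ=(0.0000−0.0000)/(118.7260−75.3296)=0.0000; B=V−Δ·S=0.0000
Node (1,1) S=129.0500: V=(p*·52.4325+(1−p*)·0.0000)/1.33=30.4970; Δ=(52.4325−0.0000)/(187.1225−118.7260)=0.7666; B=V−Δ·S=-68.4323
Node (0,0) S=89.0000: V=(p*·30.4970+(1−p*)·0.0000)/1.33=17.7384; Δ=(30.4970−0.0000)/(129.0500−81.8800)=0.6465; B=V−Δ·S=-39.8031
Each (Δ,B) replicates both successor values, so the strategy is self-financing and V0 is arbitrage-free.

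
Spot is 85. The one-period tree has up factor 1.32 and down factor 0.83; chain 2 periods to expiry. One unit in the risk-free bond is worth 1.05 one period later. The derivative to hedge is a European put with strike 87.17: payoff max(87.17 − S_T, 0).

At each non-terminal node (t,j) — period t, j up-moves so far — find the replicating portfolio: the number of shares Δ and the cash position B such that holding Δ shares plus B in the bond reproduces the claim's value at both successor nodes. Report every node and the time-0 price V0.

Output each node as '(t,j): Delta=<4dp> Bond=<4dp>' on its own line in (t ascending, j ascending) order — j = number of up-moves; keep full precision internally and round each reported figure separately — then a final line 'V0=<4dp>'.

No-arbitrage ⇒ martingale measure with p* = (R−d)/(u−d) = 0.4490.
Terminal payoffs: V(2,0)=28.6135, V(2,1)=0.0000, V(2,2)=0.0000
(1,0): S=70.5500. Δ = (V_up−V_dn)/(S_up−S_dn) = (0.0000−28.6135)/(93.1260−58.5565) = -0.8277. V = [p*·0.0000 + (1−p*)·28.6135]/1.05 = 15.0158. B = V − Δ·S = 73.4107.
(1,1): S=112.2000. Δ = (V_up−V_dn)/(S_up−S_dn) = (0.0000−0.0000)/(148.1040−93.1260) = 0.0000. V = [p*·0.0000 + (1−p*)·0.0000]/1.05 = 0.0000. B = V − Δ·S = 0.0000.
(0,0): S=85.0000. Δ = (V_up−V_dn)/(S_up−S_dn) = (0.0000−15.0158)/(112.2000−70.5500) = -0.3605. V = [p*·0.0000 + (1−p*)·15.0158]/1.05 = 7.8800. B = V − Δ·S = 38.5246.
Self-financing check: at every node Δ·S+B equals the discounted successor values.

(0,0): Delta=-0.3605 Bond=38.5246
(1,0): Delta=-0.8277 Bond=73.4107
(1,1): Delta=0.0000 Bond=0.0000
V0=7.8800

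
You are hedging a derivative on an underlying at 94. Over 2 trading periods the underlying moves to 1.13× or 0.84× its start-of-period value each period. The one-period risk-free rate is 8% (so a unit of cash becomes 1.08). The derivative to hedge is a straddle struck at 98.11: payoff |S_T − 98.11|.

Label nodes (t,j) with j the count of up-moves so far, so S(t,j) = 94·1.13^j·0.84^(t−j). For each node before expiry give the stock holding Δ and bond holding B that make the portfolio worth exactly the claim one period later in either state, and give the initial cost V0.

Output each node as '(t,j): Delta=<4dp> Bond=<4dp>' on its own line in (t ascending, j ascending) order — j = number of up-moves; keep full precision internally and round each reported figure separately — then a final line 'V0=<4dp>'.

The replicating-portfolio and risk-neutral prices coincide; use p* = (1.08−0.84)/(1.13−0.84) = 0.8276 for the latter.
At expiry t=2: V(2,0)=31.7836, V(2,1)=8.8852, V(2,2)=21.9186
  t=1,j=0: stock 78.9600 → up 89.2248 (V=8.8852), down 66.3264 (V=31.7836). Price 11.8826; hedge Δ=-1.0000, bond B=90.8426.
  t=1,j=1: stock 106.2200 → up 120.0286 (V=21.9186), down 89.2248 (V=8.8852). Price 18.2143; hedge Δ=0.4231, bond B=-26.7284.
  t=0,j=0: stock 94.0000 → up 106.2200 (V=18.2143), down 78.9600 (V=11.8826). Price 15.8543; hedge Δ=0.2323, bond B=-5.9792.
Check: Δ(0,0)·S0 + B(0,0) = 15.8543 = V0.

(0,0): Delta=0.2323 Bond=-5.9792
(1,0): Delta=-1.0000 Bond=90.8426
(1,1): Delta=0.4231 Bond=-26.7284
V0=15.8543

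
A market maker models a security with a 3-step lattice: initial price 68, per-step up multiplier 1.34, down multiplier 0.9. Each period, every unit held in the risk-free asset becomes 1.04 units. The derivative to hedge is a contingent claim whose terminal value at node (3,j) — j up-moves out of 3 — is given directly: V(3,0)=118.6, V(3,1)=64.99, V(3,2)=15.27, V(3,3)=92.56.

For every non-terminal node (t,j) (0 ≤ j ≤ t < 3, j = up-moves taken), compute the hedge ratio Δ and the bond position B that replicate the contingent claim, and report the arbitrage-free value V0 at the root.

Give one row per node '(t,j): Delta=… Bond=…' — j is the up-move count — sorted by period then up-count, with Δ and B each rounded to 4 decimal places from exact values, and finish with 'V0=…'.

Since d<R<u, set p* = (R−d)/(u−d) = 0.3182; price each node as the discounted p*-expectation of its children.
Terminal values V(3,·): V(3,0)=118.6000, V(3,1)=64.9900, V(3,2)=15.2700, V(3,3)=92.5600
Node (2,0) S=55.0800: V=(p*·64.9900+(1−p*)·118.6000)/1.04=97.6368; Δ=(64.9900−118.6000)/(73.8072−49.5720)=-2.2121; B=V−Δ·S=219.4777
Node (2,1) S=82.0080: V=(p*·15.2700+(1−p*)·64.9900)/1.04=47.2788; Δ=(15.2700−64.9900)/(109.8907−73.8072)=-1.3779; B=V−Δ·S=160.2788
Node (2,2) S=122.1008: V=(p*·92.5600+(1−p*)·15.2700)/1.04=38.3291; Δ=(92.5600−15.2700)/(163.6151−109.8907)=1.4386; B=V−Δ·S=-137.3300
Node (1,0) S=61.2000: V=(p*·47.2788+(1−p*)·97.6368)/1.04=78.4748; Δ=(47.2788−97.6368)/(82.0080−55.0800)=-1.8701; B=V−Δ·S=192.9247
Node (1,1) S=91.1200: V=(p*·38.3291+(1−p*)·47.2788)/1.04=42.7223; Δ=(38.3291−47.2788)/(122.1008−82.0080)=-0.2232; B=V−Δ·S=63.0626
Node (0,0) S=68.0000: V=(p*·42.7223+(1−p*)·78.4748)/1.04=64.5183; Δ=(42.7223−78.4748)/(91.1200−61.2000)=-1.1949; B=V−Δ·S=145.7740
The time-0 hedge costs 64.5183, which is the no-arbitrage price.

(0,0): Delta=-1.1949 Bond=145.7740
(1,0): Delta=-1.8701 Bond=192.9247
(1,1): Delta=-0.2232 Bond=63.0626
(2,0): Delta=-2.2121 Bond=219.4777
(2,1): Delta=-1.3779 Bond=160.2788
(2,2): Delta=1.4386 Bond=-137.3300
V0=64.5183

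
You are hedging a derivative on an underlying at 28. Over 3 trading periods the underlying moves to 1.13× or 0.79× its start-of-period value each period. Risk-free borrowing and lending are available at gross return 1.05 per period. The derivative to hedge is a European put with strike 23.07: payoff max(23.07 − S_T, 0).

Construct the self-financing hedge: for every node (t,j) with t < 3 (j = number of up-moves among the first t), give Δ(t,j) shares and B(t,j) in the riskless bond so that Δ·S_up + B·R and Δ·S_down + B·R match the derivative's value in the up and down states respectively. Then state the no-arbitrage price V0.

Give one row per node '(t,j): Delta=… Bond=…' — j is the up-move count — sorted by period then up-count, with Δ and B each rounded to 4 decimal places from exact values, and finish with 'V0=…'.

(0,0): Delta=-0.1453 Bond=4.5370
(1,0): Delta=-0.4989 Bond=12.5850
(1,1): Delta=-0.0692 Bond=2.3574
(2,0): Delta=-1.0000 Bond=21.9714
(2,1): Delta=-0.3911 Bond=10.5197
(2,2): Delta=0.0000 Bond=0.0000
V0=0.4689

The replicating-portfolio and risk-neutral prices coincide; use p* = (1.05−0.79)/(1.13−0.79) = 0.7647 for the latter.
Terminal values V(3,·): V(3,0)=9.2649, V(3,1)=3.3235, V(3,2)=0.0000, V(3,3)=0.0000
  t=2,j=0: stock 17.4748 → up 19.7465 (V=3.3235), down 13.8051 (V=9.2649). Price 4.4966; hedge Δ=-1.0000, bond B=21.9714.
  t=2,j=1: stock 24.9956 → up 28.2450 (V=0.0000), down 19.7465 (V=3.3235). Price 0.7448; hedge Δ=-0.3911, bond B=10.5197.
  t=2,j=2: stock 35.7532 → up 40.4011 (V=0.0000), down 28.2450 (V=0.0000). Price 0.0000; hedge Δ=0.0000, bond B=0.0000.
  t=1,j=0: stock 22.1200 → up 24.9956 (V=0.7448), down 17.4748 (V=4.4966). Price 1.5500; hedge Δ=-0.4989, bond B=12.5850.
  t=1,j=1: stock 31.6400 → up 35.7532 (V=0.0000), down 24.9956 (V=0.7448). Price 0.1669; hedge Δ=-0.0692, bond B=2.3574.
  t=0,j=0: stock 28.0000 → up 31.6400 (V=0.1669), down 22.1200 (V=1.5500). Price 0.4689; hedge Δ=-0.1453, bond B=4.5370.
Self-financing check: at every node Δ·S+B equals the discounted successor values.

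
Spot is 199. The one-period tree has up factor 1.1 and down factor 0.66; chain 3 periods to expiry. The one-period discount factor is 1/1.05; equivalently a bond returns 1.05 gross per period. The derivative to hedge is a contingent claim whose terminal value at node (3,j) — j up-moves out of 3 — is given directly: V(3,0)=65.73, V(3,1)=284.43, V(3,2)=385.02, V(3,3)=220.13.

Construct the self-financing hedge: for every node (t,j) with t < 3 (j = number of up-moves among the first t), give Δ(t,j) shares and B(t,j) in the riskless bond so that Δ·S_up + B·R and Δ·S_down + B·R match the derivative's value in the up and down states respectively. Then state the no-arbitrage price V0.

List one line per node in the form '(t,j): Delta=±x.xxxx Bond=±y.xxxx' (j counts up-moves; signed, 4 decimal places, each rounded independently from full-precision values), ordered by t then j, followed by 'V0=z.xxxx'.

No-arbitrage ⇒ martingale measure with p* = (R−d)/(u−d) = 0.8864.
Payoff layer (t=3): V(3,0)=65.7300, V(3,1)=284.4300, V(3,2)=385.0200, V(3,3)=220.1300
(2,0): S=86.6844. Δ = (V_up−V_dn)/(S_up−S_dn) = (284.4300−65.7300)/(95.3528−57.2117) = 5.7340. V = [p*·284.4300 + (1−p*)·65.7300]/1.05 = 247.2169. B = V − Δ·S = -249.8286.
(2,1): S=144.4740. Δ = (V_up−V_dn)/(S_up−S_dn) = (385.0200−284.4300)/(158.9214−95.3528) = 1.5824. V = [p*·385.0200 + (1−p*)·284.4300]/1.05 = 355.7994. B = V − Δ·S = 127.1857.
(2,2): S=240.7900. Δ = (V_up−V_dn)/(S_up−S_dn) = (220.1300−385.0200)/(264.8690−158.9214) = -1.5563. V = [p*·220.1300 + (1−p*)·385.0200]/1.05 = 227.4929. B = V − Δ·S = 602.2429.
(1,0): S=131.3400. Δ = (V_up−V_dn)/(S_up−S_dn) = (355.7994−247.2169)/(144.4740−86.6844) = 1.8789. V = [p*·355.7994 + (1−p*)·247.2169]/1.05 = 327.1052. B = V − Δ·S = 80.3268.
(1,1): S=218.9000. Δ = (V_up−V_dn)/(S_up−S_dn) = (227.4929−355.7994)/(240.7900−144.4740) = -1.3321. V = [p*·227.4929 + (1−p*)·355.7994]/1.05 = 230.5458. B = V − Δ·S = 522.1515.
(0,0): S=199.0000. Δ = (V_up−V_dn)/(S_up−S_dn) = (230.5458−327.1052)/(218.9000−131.3400) = -1.1028. V = [p*·230.5458 + (1−p*)·327.1052]/1.05 = 230.0176. B = V − Δ·S = 449.4706.
Self-financing check: at every node Δ·S+B equals the discounted successor values.

(0,0): Delta=-1.1028 Bond=449.4706
(1,0): Delta=1.8789 Bond=80.3268
(1,1): Delta=-1.3321 Bond=522.1515
(2,0): Delta=5.7340 Bond=-249.8286
(2,1): Delta=1.5824 Bond=127.1857
(2,2): Delta=-1.5563 Bond=602.2429
V0=230.0176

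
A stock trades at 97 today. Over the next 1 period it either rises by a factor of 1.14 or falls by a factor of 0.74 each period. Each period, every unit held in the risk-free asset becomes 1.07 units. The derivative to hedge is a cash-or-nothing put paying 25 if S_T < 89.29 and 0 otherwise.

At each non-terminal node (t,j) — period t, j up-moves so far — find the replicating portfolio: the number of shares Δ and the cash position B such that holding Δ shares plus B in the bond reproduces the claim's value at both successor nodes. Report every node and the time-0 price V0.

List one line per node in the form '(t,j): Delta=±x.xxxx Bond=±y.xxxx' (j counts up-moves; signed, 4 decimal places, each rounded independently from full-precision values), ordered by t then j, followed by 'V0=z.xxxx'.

Risk-neutral probability p* = (R−d)/(u−d) = (1.07−0.74)/(1.14−0.74) = 0.8250.
At expiry t=1: V(1,0)=25.0000, V(1,1)=0.0000
Node (0,0) S=97.0000: V=(p*·0.0000+(1−p*)·25.0000)/1.07=4.0888; Δ=(0.0000−25.0000)/(110.5800−71.7800)=-0.6443; B=V−Δ·S=66.5888
The time-0 hedge costs 4.0888, which is the no-arbitrage price.

(0,0): Delta=-0.6443 Bond=66.5888
V0=4.0888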